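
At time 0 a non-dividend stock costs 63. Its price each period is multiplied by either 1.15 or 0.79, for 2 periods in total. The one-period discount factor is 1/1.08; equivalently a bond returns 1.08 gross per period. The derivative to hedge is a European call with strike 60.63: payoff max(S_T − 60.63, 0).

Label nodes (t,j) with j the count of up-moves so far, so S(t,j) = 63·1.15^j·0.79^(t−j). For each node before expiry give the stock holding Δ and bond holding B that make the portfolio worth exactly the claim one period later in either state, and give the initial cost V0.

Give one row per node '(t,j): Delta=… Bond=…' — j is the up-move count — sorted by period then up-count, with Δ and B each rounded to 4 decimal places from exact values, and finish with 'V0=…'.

Under the risk-neutral measure, an up-move has probability p* = (R−d)/(u−d) = 0.8056 and values discount at R = 1.08.
At expiry t=2: V(2,0)=0.0000, V(2,1)=0.0000, V(2,2)=22.6875
(1,0): S=49.7700. Δ = (V_up−V_dn)/(S_up−S_dn) = (0.0000−0.0000)/(57.2355−39.3183) = 0.0000. V = [p*·0.0000 + (1−p*)·0.0000]/1.08 = 0.0000. B = V − Δ·S = 0.0000.
(1,1): S=72.4500. Δ = (V_up−V_dn)/(S_up−S_dn) = (22.6875−0.0000)/(83.3175−57.2355) = 0.8699. V = [p*·22.6875 + (1−p*)·0.0000]/1.08 = 16.9223. B = V − Δ·S = -46.0986.
(0,0): S=63.0000. Δ = (V_up−V_dn)/(S_up−S_dn) = (16.9223−0.0000)/(72.4500−49.7700) = 0.7461. V = [p*·16.9223 + (1−p*)·0.0000]/1.08 = 12.6221. B = V − Δ·S = -34.3842.
Check: Δ(0,0)·S0 + B(0,0) = 12.6221 = V0.

(0,0): Delta=0.7461 Bond=-34.3842
(1,0): Delta=0.0000 Bond=0.0000
(1,1): Delta=0.8699 Bond=-46.0986
V0=12.6221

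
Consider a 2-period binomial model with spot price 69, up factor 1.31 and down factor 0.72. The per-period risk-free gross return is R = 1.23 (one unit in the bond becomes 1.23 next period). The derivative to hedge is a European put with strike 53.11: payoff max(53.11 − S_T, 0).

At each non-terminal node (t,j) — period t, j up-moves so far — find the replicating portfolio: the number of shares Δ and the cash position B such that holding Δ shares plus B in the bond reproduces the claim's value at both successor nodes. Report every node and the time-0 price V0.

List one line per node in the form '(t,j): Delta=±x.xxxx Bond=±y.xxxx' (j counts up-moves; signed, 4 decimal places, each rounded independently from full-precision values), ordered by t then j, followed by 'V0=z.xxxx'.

(0,0): Delta=-0.0470 Bond=3.4507
(1,0): Delta=-0.5916 Bond=31.3021
(1,1): Delta=0.0000 Bond=0.0000
V0=0.2107

Since d<R<u, set p* = (R−d)/(u−d) = 0.8644; price each node as the discounted p*-expectation of its children.
Payoff layer (t=2): V(2,0)=17.3404, V(2,1)=0.0000, V(2,2)=0.0000
Node (1,0) S=49.6800: V=(p*·0.0000+(1−p*)·17.3404)/1.23=1.9116; Δ=(0.0000−17.3404)/(65.0808−35.7696)=-0.5916; B=V−Δ·S=31.3021
Node (1,1) S=90.3900: V=(p*·0.0000+(1−p*)·0.0000)/1.23=0.0000; Δ=(0.0000−0.0000)/(118.4109−65.0808)=0.0000; B=V−Δ·S=0.0000
Node (0,0) S=69.0000: V=(p*·0.0000+(1−p*)·1.9116)/1.23=0.2107; Δ=(0.0000−1.9116)/(90.3900−49.6800)=-0.0470; B=V−Δ·S=3.4507
Root portfolio cost Δ·69+B reproduces V0=0.2107.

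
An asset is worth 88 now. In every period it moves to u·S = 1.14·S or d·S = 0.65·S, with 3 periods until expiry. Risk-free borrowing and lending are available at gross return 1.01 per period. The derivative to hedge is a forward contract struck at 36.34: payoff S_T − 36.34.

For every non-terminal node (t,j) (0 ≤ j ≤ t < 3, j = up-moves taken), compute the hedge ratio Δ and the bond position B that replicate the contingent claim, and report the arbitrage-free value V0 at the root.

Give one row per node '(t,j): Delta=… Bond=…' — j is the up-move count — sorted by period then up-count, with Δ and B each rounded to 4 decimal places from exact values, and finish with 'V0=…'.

Risk-neutral probability p* = (R−d)/(u−d) = (1.01−0.65)/(1.14−0.65) = 0.7347.
Payoff layer (t=3): V(3,0)=-12.1730, V(3,1)=6.0452, V(3,2)=37.9971, V(3,3)=94.0359
  t=2,j=0: stock 37.1800 → up 42.3852 (V=6.0452), down 24.1670 (V=-12.1730). Price 1.1998; hedge Δ=1.0000, bond B=-35.9802.
  t=2,j=1: stock 65.2080 → up 74.3371 (V=37.9971), down 42.3852 (V=6.0452). Price 29.2278; hedge Δ=1.0000, bond B=-35.9802.
  t=2,j=2: stock 114.3648 → up 130.3759 (V=94.0359), down 74.3371 (V=37.9971). Price 78.3846; hedge Δ=1.0000, bond B=-35.9802.
  t=1,j=0: stock 57.2000 → up 65.2080 (V=29.2278), down 37.1800 (V=1.1998). Price 21.5760; hedge Δ=1.0000, bond B=-35.6240.
  t=1,j=1: stock 100.3200 → up 114.3648 (V=78.3846), down 65.2080 (V=29.2278). Price 64.6960; hedge Δ=1.0000, bond B=-35.6240.
  t=0,j=0: stock 88.0000 → up 100.3200 (V=64.6960), down 57.2000 (V=21.5760). Price 52.7288; hedge Δ=1.0000, bond B=-35.2712.
Check: Δ(0,0)·S0 + B(0,0) = 52.7288 = V0.

(0,0): Delta=1.0000 Bond=-35.2712
(1,0): Delta=1.0000 Bond=-35.6240
(1,1): Delta=1.0000 Bond=-35.6240
(2,0): Delta=1.0000 Bond=-35.9802
(2,1): Delta=1.0000 Bond=-35.9802
(2,2): Delta=1.0000 Bond=-35.9802
V0=52.7288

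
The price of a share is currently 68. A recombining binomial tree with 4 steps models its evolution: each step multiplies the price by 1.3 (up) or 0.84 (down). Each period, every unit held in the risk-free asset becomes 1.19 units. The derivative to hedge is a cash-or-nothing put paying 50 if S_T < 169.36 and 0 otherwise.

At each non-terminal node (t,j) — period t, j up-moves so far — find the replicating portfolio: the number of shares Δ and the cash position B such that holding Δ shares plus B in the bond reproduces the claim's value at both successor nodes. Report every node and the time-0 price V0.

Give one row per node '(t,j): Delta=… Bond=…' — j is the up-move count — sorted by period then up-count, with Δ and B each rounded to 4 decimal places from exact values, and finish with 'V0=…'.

(0,0): Delta=-0.4178 Bond=44.9890
(1,0): Delta=0.0000 Bond=29.6708
(1,1): Delta=-0.5027 Bond=61.0376
(2,0): Delta=0.0000 Bond=35.3082
(2,1): Delta=0.0000 Bond=35.3082
(2,2): Delta=-0.6048 Bond=84.3660
(3,0): Delta=0.0000 Bond=42.0168
(3,1): Delta=0.0000 Bond=42.0168
(3,2): Delta=0.0000 Bond=42.0168
(3,3): Delta=-0.7276 Bond=118.7431
V0=16.5770

No-arbitrage ⇒ martingale measure with p* = (R−d)/(u−d) = 0.7609.
Terminal payoffs: V(4,0)=50.0000, V(4,1)=50.0000, V(4,2)=50.0000, V(4,3)=50.0000, V(4,4)=0.0000
Node (3,0) S=40.3039: V=(p*·50.0000+(1−p*)·50.0000)/1.19=42.0168; Δ=(50.0000−50.0000)/(52.3950−33.8553)=0.0000; B=V−Δ·S=42.0168
Node (3,1) S=62.3750: V=(p*·50.0000+(1−p*)·50.0000)/1.19=42.0168; Δ=(50.0000−50.0000)/(81.0876−52.3950)=0.0000; B=V−Δ·S=42.0168
Node (3,2) S=96.5328: V=(p*·50.0000+(1−p*)·50.0000)/1.19=42.0168; Δ=(50.0000−50.0000)/(125.4926−81.0876)=0.0000; B=V−Δ·S=42.0168
Node (3,3) S=149.3960: V=(p*·0.0000+(1−p*)·50.0000)/1.19=10.0475; Δ=(0.0000−50.0000)/(194.2148−125.4926)=-0.7276; B=V−Δ·S=118.7431
Node (2,0) S=47.9808: V=(p*·42.0168+(1−p*)·42.0168)/1.19=35.3082; Δ=(42.0168−42.0168)/(62.3750−40.3039)=0.0000; B=V−Δ·S=35.3082
Node (2,1) S=74.2560: V=(p*·42.0168+(1−p*)·42.0168)/1.19=35.3082; Δ=(42.0168−42.0168)/(96.5328−62.3750)=0.0000; B=V−Δ·S=35.3082
Node (2,2) S=114.9200: V=(p*·10.0475+(1−p*)·42.0168)/1.19=14.8675; Δ=(10.0475−42.0168)/(149.3960−96.5328)=-0.6048; B=V−Δ·S=84.3660
Node (1,0) S=57.1200: V=(p*·35.3082+(1−p*)·35.3082)/1.19=29.6708; Δ=(35.3082−35.3082)/(74.2560−47.9808)=0.0000; B=V−Δ·S=29.6708
Node (1,1) S=88.4000: V=(p*·14.8675+(1−p*)·35.3082)/1.19=16.6013; Δ=(14.8675−35.3082)/(114.9200−74.2560)=-0.5027; B=V−Δ·S=61.0376
Node (0,0) S=68.0000: V=(p*·16.6013+(1−p*)·29.6708)/1.19=16.5770; Δ=(16.6013−29.6708)/(88.4000−57.1200)=-0.4178; B=V−Δ·S=44.9890
Root portfolio cost Δ·68+B reproduces V0=16.5770.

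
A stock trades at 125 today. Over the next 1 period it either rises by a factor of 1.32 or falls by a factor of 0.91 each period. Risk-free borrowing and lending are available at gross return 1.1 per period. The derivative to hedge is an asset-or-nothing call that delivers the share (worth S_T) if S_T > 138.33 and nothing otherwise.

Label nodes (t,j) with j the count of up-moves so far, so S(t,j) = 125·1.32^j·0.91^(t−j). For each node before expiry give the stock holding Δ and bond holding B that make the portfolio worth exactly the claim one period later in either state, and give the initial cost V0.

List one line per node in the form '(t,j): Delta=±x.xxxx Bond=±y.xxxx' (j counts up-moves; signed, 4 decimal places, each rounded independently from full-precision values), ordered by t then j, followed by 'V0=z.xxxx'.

(0,0): Delta=3.2195 Bond=-332.9268
V0=69.5122

No-arbitrage ⇒ martingale measure with p* = (R−d)/(u−d) = 0.4634.
At expiry t=1: V(1,0)=0.0000, V(1,1)=165.0000
Node (0,0) S=125.0000: V=(p*·165.0000+(1−p*)·0.0000)/1.1=69.5122; Δ=(165.0000−0.0000)/(165.0000−113.7500)=3.2195; B=V−Δ·S=-332.9268
Root portfolio cost Δ·125+B reproduces V0=69.5122.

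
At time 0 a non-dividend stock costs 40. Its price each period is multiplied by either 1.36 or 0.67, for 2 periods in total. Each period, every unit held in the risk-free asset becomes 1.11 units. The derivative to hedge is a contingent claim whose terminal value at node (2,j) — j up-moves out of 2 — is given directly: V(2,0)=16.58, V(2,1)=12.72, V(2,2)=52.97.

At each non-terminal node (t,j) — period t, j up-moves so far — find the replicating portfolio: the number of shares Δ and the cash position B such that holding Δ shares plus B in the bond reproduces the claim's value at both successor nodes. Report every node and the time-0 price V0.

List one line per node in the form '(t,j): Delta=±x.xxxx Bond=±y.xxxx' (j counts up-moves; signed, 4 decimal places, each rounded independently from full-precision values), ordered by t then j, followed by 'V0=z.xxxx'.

Risk-neutral probability p* = (R−d)/(u−d) = (1.11−0.67)/(1.36−0.67) = 0.6377.
Terminal values V(2,·): V(2,0)=16.5800, V(2,1)=12.7200, V(2,2)=52.9700
  t=1,j=0: stock 26.8000 → up 36.4480 (V=12.7200), down 17.9560 (V=16.5800). Price 12.7194; hedge Δ=-0.2087, bond B=18.3136.
  t=1,j=1: stock 54.4000 → up 73.9840 (V=52.9700), down 36.4480 (V=12.7200). Price 34.5826; hedge Δ=1.0723, bond B=-23.7508.
  t=0,j=0: stock 40.0000 → up 54.4000 (V=34.5826), down 26.8000 (V=12.7194). Price 24.0190; hedge Δ=0.7921, bond B=-7.6667.
The time-0 hedge costs 24.0190, which is the no-arbitrage price.

(0,0): Delta=0.7921 Bond=-7.6667
(1,0): Delta=-0.2087 Bond=18.3136
(1,1): Delta=1.0723 Bond=-23.7508
V0=24.0190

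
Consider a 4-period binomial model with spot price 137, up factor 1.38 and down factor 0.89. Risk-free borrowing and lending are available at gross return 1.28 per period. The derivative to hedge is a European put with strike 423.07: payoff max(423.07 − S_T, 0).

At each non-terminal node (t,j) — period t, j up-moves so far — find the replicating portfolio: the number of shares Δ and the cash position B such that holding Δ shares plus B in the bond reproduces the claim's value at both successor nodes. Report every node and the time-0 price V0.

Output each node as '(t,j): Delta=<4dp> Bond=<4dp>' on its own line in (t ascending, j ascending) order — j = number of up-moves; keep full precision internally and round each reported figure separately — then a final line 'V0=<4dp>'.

Under the risk-neutral measure, an up-move has probability p* = (R−d)/(u−d) = 0.7959 and values discount at R = 1.28.
Terminal payoffs: V(4,0)=337.1131, V(4,1)=289.7886, V(4,2)=216.4089, V(4,3)=102.6292, V(4,4)=0.0000
  t=3,j=0: stock 96.5808 → up 133.2814 (V=289.7886), down 85.9569 (V=337.1131). Price 233.9427; hedge Δ=-1.0000, bond B=330.5234.
  t=3,j=1: stock 149.7544 → up 206.6611 (V=216.4089), down 133.2814 (V=289.7886). Price 180.7690; hedge Δ=-1.0000, bond B=330.5234.
  t=3,j=2: stock 232.2035 → up 320.4408 (V=102.6292), down 206.6611 (V=216.4089). Price 98.3199; hedge Δ=-1.0000, bond B=330.5234.
  t=3,j=3: stock 360.0459 → up 496.8633 (V=0.0000), down 320.4408 (V=102.6292). Price 16.3631; hedge Δ=-0.5817, bond B=225.8104.
  t=2,j=0: stock 108.5177 → up 149.7544 (V=180.7690), down 96.5808 (V=233.9427). Price 149.7037; hedge Δ=-1.0000, bond B=258.2214.
  t=2,j=1: stock 168.2634 → up 232.2035 (V=98.3199), down 149.7544 (V=180.7690). Price 89.9580; hedge Δ=-1.0000, bond B=258.2214.
  t=2,j=2: stock 260.9028 → up 360.0459 (V=16.3631), down 232.2035 (V=98.3199). Price 25.8508; hedge Δ=-0.6411, bond B=193.1097.
  t=1,j=0: stock 121.9300 → up 168.2634 (V=89.9580), down 108.5177 (V=149.7037). Price 79.8055; hedge Δ=-1.0000, bond B=201.7355.
  t=1,j=1: stock 189.0600 → up 260.9028 (V=25.8508), down 168.2634 (V=89.9580). Price 30.4171; hedge Δ=-0.6920, bond B=161.2483.
  t=0,j=0: stock 137.0000 → up 189.0600 (V=30.4171), down 121.9300 (V=79.8055). Price 31.6378; hedge Δ=-0.7357, bond B=132.4304.
Check: Δ(0,0)·S0 + B(0,0) = 31.6378 = V0.

(0,0): Delta=-0.7357 Bond=132.4304
(1,0): Delta=-1.0000 Bond=201.7355
(1,1): Delta=-0.6920 Bond=161.2483
(2,0): Delta=-1.0000 Bond=258.2214
(2,1): Delta=-1.0000 Bond=258.2214
(2,2): Delta=-0.6411 Bond=193.1097
(3,0): Delta=-1.0000 Bond=330.5234
(3,1): Delta=-1.0000 Bond=330.5234
(3,2): Delta=-1.0000 Bond=330.5234
(3,3): Delta=-0.5817 Bond=225.8104
V0=31.6378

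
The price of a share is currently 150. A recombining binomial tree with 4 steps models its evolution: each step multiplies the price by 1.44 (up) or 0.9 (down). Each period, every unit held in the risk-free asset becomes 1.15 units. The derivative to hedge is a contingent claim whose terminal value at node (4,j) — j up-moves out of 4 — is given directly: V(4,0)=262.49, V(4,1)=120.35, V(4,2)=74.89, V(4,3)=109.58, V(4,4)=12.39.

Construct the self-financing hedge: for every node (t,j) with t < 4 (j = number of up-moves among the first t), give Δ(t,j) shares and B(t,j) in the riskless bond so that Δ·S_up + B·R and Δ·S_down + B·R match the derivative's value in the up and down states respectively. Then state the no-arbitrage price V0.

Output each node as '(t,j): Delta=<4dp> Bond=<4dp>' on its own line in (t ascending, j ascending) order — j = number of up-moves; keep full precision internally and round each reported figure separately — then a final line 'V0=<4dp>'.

(0,0): Delta=-0.3076 Bond=107.9180
(1,0): Delta=-0.5826 Bond=161.2283
(1,1): Delta=-0.1082 Bond=81.0435
(2,0): Delta=-1.2906 Bond=271.4447
(2,1): Delta=-0.0692 Bond=85.6153
(2,2): Delta=-0.1365 Bond=101.9983
(3,0): Delta=-2.4072 Bond=434.2522
(3,1): Delta=-0.4812 Bond=170.5362
(3,2): Delta=0.2295 Bond=14.8464
(3,3): Delta=-0.4018 Bond=236.1420
V0=61.7819

No-arbitrage ⇒ martingale measure with p* = (R−d)/(u−d) = 0.4630.
Payoff layer (t=4): V(4,0)=262.4900, V(4,1)=120.3500, V(4,2)=74.8900, V(4,3)=109.5800, V(4,4)=12.3900
(3,0): S=109.3500. Δ = (V_up−V_dn)/(S_up−S_dn) = (120.3500−262.4900)/(157.4640−98.4150) = -2.4072. V = [p*·120.3500 + (1−p*)·262.4900]/1.15 = 171.0300. B = V − Δ·S = 434.2522.
(3,1): S=174.9600. Δ = (V_up−V_dn)/(S_up−S_dn) = (74.8900−120.3500)/(251.9424−157.4640) = -0.4812. V = [p*·74.8900 + (1−p*)·120.3500]/1.15 = 86.3510. B = V − Δ·S = 170.5362.
(3,2): S=279.9360. Δ = (V_up−V_dn)/(S_up−S_dn) = (109.5800−74.8900)/(403.1078−251.9424) = 0.2295. V = [p*·109.5800 + (1−p*)·74.8900]/1.15 = 79.0871. B = V − Δ·S = 14.8464.
(3,3): S=447.8976. Δ = (V_up−V_dn)/(S_up−S_dn) = (12.3900−109.5800)/(644.9725−403.1078) = -0.4018. V = [p*·12.3900 + (1−p*)·109.5800]/1.15 = 56.1605. B = V − Δ·S = 236.1420.
(2,0): S=121.5000. Δ = (V_up−V_dn)/(S_up−S_dn) = (86.3510−171.0300)/(174.9600−109.3500) = -1.2906. V = [p*·86.3510 + (1−p*)·171.0300]/1.15 = 114.6320. B = V − Δ·S = 271.4447.
(2,1): S=194.4000. Δ = (V_up−V_dn)/(S_up−S_dn) = (79.0871−86.3510)/(279.9360−174.9600) = -0.0692. V = [p*·79.0871 + (1−p*)·86.3510]/1.15 = 72.1636. B = V − Δ·S = 85.6153.
(2,2): S=311.0400. Δ = (V_up−V_dn)/(S_up−S_dn) = (56.1605−79.0871)/(447.8976−279.9360) = -0.1365. V = [p*·56.1605 + (1−p*)·79.0871]/1.15 = 59.5417. B = V − Δ·S = 101.9983.
(1,0): S=135.0000. Δ = (V_up−V_dn)/(S_up−S_dn) = (72.1636−114.6320)/(194.4000−121.5000) = -0.5826. V = [p*·72.1636 + (1−p*)·114.6320]/1.15 = 82.5832. B = V − Δ·S = 161.2283.
(1,1): S=216.0000. Δ = (V_up−V_dn)/(S_up−S_dn) = (59.5417−72.1636)/(311.0400−194.4000) = -0.1082. V = [p*·59.5417 + (1−p*)·72.1636]/1.15 = 57.6697. B = V − Δ·S = 81.0435.
(0,0): S=150.0000. Δ = (V_up−V_dn)/(S_up−S_dn) = (57.6697−82.5832)/(216.0000−135.0000) = -0.3076. V = [p*·57.6697 + (1−p*)·82.5832]/1.15 = 61.7819. B = V − Δ·S = 107.9180.
Check: Δ(0,0)·S0 + B(0,0) = 61.7819 = V0.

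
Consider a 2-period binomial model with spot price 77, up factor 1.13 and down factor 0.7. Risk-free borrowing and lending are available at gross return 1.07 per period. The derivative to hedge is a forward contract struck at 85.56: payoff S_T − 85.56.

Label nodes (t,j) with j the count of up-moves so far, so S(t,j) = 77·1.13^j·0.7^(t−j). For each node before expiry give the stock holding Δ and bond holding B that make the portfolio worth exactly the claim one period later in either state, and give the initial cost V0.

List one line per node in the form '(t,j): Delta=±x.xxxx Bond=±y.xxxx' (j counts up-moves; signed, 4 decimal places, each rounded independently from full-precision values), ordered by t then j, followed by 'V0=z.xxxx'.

No-arbitrage ⇒ martingale measure with p* = (R−d)/(u−d) = 0.8605.
Payoff layer (t=2): V(2,0)=-47.8300, V(2,1)=-24.6530, V(2,2)=12.7613
(1,0): S=53.9000. Δ = (V_up−V_dn)/(S_up−S_dn) = (-24.6530−-47.8300)/(60.9070−37.7300) = 1.0000. V = [p*·-24.6530 + (1−p*)·-47.8300]/1.07 = -26.0626. B = V − Δ·S = -79.9626.
(1,1): S=87.0100. Δ = (V_up−V_dn)/(S_up−S_dn) = (12.7613−-24.6530)/(98.3213−60.9070) = 1.0000. V = [p*·12.7613 + (1−p*)·-24.6530]/1.07 = 7.0474. B = V − Δ·S = -79.9626.
(0,0): S=77.0000. Δ = (V_up−V_dn)/(S_up−S_dn) = (7.0474−-26.0626)/(87.0100−53.9000) = 1.0000. V = [p*·7.0474 + (1−p*)·-26.0626]/1.07 = 2.2686. B = V − Δ·S = -74.7314.
Check: Δ(0,0)·S0 + B(0,0) = 2.2686 = V0.

(0,0): Delta=1.0000 Bond=-74.7314
(1,0): Delta=1.0000 Bond=-79.9626
(1,1): Delta=1.0000 Bond=-79.9626
V0=2.2686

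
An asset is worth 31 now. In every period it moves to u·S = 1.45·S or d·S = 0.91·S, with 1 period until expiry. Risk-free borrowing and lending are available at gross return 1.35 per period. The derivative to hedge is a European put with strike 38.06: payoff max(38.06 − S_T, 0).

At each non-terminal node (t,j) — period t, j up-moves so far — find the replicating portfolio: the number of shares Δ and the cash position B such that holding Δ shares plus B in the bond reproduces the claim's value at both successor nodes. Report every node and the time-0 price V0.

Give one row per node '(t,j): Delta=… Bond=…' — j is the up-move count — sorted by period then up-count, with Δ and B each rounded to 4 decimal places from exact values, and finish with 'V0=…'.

The replicating-portfolio and risk-neutral prices coincide; use p* = (1.35−0.91)/(1.45−0.91) = 0.8148 for the latter.
Payoff layer (t=1): V(1,0)=9.8500, V(1,1)=0.0000
(0,0): S=31.0000. Δ = (V_up−V_dn)/(S_up−S_dn) = (0.0000−9.8500)/(44.9500−28.2100) = -0.5884. V = [p*·0.0000 + (1−p*)·9.8500]/1.35 = 1.3512. B = V − Δ·S = 19.5919.
Self-financing check: at every node Δ·S+B equals the discounted successor values.

(0,0): Delta=-0.5884 Bond=19.5919
V0=1.3512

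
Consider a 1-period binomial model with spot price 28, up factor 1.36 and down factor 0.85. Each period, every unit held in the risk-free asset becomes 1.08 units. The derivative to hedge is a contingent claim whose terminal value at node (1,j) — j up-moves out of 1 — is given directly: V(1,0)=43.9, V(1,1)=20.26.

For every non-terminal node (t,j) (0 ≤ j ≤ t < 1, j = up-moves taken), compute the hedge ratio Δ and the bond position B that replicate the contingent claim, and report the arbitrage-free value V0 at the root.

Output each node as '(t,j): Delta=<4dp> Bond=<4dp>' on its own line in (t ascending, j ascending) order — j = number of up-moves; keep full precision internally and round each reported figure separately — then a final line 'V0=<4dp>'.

(0,0): Delta=-1.6555 Bond=77.1296
V0=30.7767

Since d<R<u, set p* = (R−d)/(u−d) = 0.4510; price each node as the discounted p*-expectation of its children.
Terminal values V(1,·): V(1,0)=43.9000, V(1,1)=20.2600
(0,0): S=28.0000. Δ = (V_up−V_dn)/(S_up−S_dn) = (20.2600−43.9000)/(38.0800−23.8000) = -1.6555. V = [p*·20.2600 + (1−p*)·43.9000]/1.08 = 30.7767. B = V − Δ·S = 77.1296.
Root portfolio cost Δ·28+B reproduces V0=30.7767.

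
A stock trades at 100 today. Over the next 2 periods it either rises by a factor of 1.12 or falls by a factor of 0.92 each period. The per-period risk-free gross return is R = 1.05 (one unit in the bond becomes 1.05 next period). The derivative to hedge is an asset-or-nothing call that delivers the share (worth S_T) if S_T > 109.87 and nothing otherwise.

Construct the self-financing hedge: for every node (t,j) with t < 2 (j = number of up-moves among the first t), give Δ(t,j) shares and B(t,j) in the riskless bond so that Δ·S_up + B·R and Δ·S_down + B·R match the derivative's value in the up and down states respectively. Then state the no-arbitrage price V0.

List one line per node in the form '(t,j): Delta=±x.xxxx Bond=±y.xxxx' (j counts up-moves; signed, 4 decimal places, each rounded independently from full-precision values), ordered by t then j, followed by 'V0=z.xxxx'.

(0,0): Delta=3.8827 Bond=-340.1956
(1,0): Delta=0.0000 Bond=0.0000
(1,1): Delta=5.6000 Bond=-549.5467
V0=48.0711

Risk-neutral probability p* = (R−d)/(u−d) = (1.05−0.92)/(1.12−0.92) = 0.6500.
Terminal values V(2,·): V(2,0)=0.0000, V(2,1)=0.0000, V(2,2)=125.4400
(1,0): S=92.0000. Δ = (V_up−V_dn)/(S_up−S_dn) = (0.0000−0.0000)/(103.0400−84.6400) = 0.0000. V = [p*·0.0000 + (1−p*)·0.0000]/1.05 = 0.0000. B = V − Δ·S = 0.0000.
(1,1): S=112.0000. Δ = (V_up−V_dn)/(S_up−S_dn) = (125.4400−0.0000)/(125.4400−103.0400) = 5.6000. V = [p*·125.4400 + (1−p*)·0.0000]/1.05 = 77.6533. B = V − Δ·S = -549.5467.
(0,0): S=100.0000. Δ = (V_up−V_dn)/(S_up−S_dn) = (77.6533−0.0000)/(112.0000−92.0000) = 3.8827. V = [p*·77.6533 + (1−p*)·0.0000]/1.05 = 48.0711. B = V − Δ·S = -340.1956.
Self-financing check: at every node Δ·S+B equals the discounted successor values.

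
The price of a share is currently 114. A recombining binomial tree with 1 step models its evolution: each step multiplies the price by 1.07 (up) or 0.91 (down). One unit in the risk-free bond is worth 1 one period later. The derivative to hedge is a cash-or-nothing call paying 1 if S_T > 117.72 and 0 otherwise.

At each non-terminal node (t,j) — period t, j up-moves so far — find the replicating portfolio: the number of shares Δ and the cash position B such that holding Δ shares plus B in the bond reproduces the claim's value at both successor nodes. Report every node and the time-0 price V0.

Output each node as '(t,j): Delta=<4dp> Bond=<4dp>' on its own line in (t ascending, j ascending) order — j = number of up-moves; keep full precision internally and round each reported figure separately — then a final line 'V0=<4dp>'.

(0,0): Delta=0.0548 Bond=-5.6875
V0=0.5625

No-arbitrage ⇒ martingale measure with p* = (R−d)/(u−d) = 0.5625.
Payoff layer (t=1): V(1,0)=0.0000, V(1,1)=1.0000
Node (0,0) S=114.0000: V=(p*·1.0000+(1−p*)·0.0000)/1=0.5625; Δ=(1.0000−0.0000)/(121.9800−103.7400)=0.0548; B=V−Δ·S=-5.6875
Check: Δ(0,0)·S0 + B(0,0) = 0.5625 = V0.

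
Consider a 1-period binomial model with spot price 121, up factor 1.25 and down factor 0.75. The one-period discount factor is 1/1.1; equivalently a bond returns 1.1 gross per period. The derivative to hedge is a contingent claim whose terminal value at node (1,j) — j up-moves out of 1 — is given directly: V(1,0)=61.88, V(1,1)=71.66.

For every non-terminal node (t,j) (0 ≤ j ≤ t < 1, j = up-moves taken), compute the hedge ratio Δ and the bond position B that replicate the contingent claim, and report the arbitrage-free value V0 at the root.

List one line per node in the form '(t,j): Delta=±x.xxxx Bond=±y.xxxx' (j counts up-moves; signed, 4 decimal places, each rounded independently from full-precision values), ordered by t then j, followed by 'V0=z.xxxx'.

Since d<R<u, set p* = (R−d)/(u−d) = 0.7000; price each node as the discounted p*-expectation of its children.
Payoff layer (t=1): V(1,0)=61.8800, V(1,1)=71.6600
(0,0): S=121.0000. Δ = (V_up−V_dn)/(S_up−S_dn) = (71.6600−61.8800)/(151.2500−90.7500) = 0.1617. V = [p*·71.6600 + (1−p*)·61.8800]/1.1 = 62.4782. B = V − Δ·S = 42.9182.
Check: Δ(0,0)·S0 + B(0,0) = 62.4782 = V0.

(0,0): Delta=0.1617 Bond=42.9182
V0=62.4782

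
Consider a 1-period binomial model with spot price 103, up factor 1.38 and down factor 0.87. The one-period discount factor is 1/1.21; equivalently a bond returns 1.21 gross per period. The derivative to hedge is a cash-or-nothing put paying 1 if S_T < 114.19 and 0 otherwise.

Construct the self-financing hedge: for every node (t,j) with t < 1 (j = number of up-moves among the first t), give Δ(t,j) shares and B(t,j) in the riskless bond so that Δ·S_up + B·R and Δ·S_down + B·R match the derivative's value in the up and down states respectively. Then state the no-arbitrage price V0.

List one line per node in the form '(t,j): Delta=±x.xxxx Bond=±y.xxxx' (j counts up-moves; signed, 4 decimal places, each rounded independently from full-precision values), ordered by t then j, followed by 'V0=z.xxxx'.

The replicating-portfolio and risk-neutral prices coincide; use p* = (1.21−0.87)/(1.38−0.87) = 0.6667 for the latter.
Terminal payoffs: V(1,0)=1.0000, V(1,1)=0.0000
Node (0,0) S=103.0000: V=(p*·0.0000+(1−p*)·1.0000)/1.21=0.2755; Δ=(0.0000−1.0000)/(142.1400−89.6100)=-0.0190; B=V−Δ·S=2.2363
Root portfolio cost Δ·103+B reproduces V0=0.2755.

(0,0): Delta=-0.0190 Bond=2.2363
V0=0.2755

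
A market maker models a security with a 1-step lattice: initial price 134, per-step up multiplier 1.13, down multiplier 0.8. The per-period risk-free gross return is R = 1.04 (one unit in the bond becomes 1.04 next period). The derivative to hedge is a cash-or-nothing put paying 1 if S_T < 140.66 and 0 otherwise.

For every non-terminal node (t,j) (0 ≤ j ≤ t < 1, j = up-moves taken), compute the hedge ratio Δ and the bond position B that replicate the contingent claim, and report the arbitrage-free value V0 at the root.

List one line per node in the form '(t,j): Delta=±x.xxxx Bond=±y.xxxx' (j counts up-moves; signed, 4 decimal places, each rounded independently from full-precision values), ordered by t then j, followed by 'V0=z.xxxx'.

(0,0): Delta=-0.0226 Bond=3.2925
V0=0.2622

No-arbitrage ⇒ martingale measure with p* = (R−d)/(u−d) = 0.7273.
Terminal payoffs: V(1,0)=1.0000, V(1,1)=0.0000
  t=0,j=0: stock 134.0000 → up 151.4200 (V=0.0000), down 107.2000 (V=1.0000). Price 0.2622; hedge Δ=-0.0226, bond B=3.2925.
Root portfolio cost Δ·134+B reproduces V0=0.2622.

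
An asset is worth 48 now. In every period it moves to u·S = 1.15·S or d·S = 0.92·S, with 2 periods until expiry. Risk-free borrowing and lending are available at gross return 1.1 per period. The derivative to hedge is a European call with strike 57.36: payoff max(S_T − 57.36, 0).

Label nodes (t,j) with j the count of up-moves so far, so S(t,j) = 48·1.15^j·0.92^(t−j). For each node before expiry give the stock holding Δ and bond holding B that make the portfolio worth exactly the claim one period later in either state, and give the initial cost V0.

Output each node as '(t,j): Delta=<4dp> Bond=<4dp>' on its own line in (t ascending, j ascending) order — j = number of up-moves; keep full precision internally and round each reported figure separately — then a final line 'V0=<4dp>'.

Under the risk-neutral measure, an up-move has probability p* = (R−d)/(u−d) = 0.7826 and values discount at R = 1.1.
Terminal payoffs: V(2,0)=0.0000, V(2,1)=0.0000, V(2,2)=6.1200
Node (1,0) S=44.1600: V=(p*·0.0000+(1−p*)·0.0000)/1.1=0.0000; Δ=(0.0000−0.0000)/(50.7840−40.6272)=0.0000; B=V−Δ·S=0.0000
Node (1,1) S=55.2000: V=(p*·6.1200+(1−p*)·0.0000)/1.1=4.3542; Δ=(6.1200−0.0000)/(63.4800−50.7840)=0.4820; B=V−Δ·S=-22.2545
Node (0,0) S=48.0000: V=(p*·4.3542+(1−p*)·0.0000)/1.1=3.0978; Δ=(4.3542−0.0000)/(55.2000−44.1600)=0.3944; B=V−Δ·S=-15.8333
Root portfolio cost Δ·48+B reproduces V0=3.0978.

(0,0): Delta=0.3944 Bond=-15.8333
(1,0): Delta=0.0000 Bond=0.0000
(1,1): Delta=0.4820 Bond=-22.2545
V0=3.0978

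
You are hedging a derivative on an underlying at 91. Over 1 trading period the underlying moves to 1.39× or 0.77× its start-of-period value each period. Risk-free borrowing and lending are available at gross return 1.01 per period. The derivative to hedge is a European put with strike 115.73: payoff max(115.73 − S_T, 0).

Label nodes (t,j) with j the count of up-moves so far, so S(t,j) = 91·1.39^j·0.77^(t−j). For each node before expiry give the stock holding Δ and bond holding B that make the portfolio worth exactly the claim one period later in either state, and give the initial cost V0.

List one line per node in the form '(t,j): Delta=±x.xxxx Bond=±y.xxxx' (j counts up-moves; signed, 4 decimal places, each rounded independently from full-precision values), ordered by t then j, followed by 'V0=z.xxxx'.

(0,0): Delta=-0.8093 Bond=101.3532
V0=27.7081

The replicating-portfolio and risk-neutral prices coincide; use p* = (1.01−0.77)/(1.39−0.77) = 0.3871 for the latter.
Terminal payoffs: V(1,0)=45.6600, V(1,1)=0.0000
(0,0): S=91.0000. Δ = (V_up−V_dn)/(S_up−S_dn) = (0.0000−45.6600)/(126.4900−70.0700) = -0.8093. V = [p*·0.0000 + (1−p*)·45.6600]/1.01 = 27.7081. B = V − Δ·S = 101.3532.
Each (Δ,B) replicates both successor values, so the strategy is self-financing and V0 is arbitrage-free.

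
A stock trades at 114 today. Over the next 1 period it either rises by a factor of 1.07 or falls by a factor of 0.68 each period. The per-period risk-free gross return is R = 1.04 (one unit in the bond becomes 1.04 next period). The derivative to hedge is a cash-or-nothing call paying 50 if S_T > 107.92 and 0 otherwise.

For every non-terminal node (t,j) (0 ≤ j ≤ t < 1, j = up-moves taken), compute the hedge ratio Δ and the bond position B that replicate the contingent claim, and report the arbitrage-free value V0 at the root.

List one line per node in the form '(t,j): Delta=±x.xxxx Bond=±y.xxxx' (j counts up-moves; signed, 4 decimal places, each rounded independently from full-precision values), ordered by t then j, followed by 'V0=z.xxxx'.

Under the risk-neutral measure, an up-move has probability p* = (R−d)/(u−d) = 0.9231 and values discount at R = 1.04.
Payoff layer (t=1): V(1,0)=0.0000, V(1,1)=50.0000
  t=0,j=0: stock 114.0000 → up 121.9800 (V=50.0000), down 77.5200 (V=0.0000). Price 44.3787; hedge Δ=1.1246, bond B=-83.8264.
The time-0 hedge costs 44.3787, which is the no-arbitrage price.

(0,0): Delta=1.1246 Bond=-83.8264
V0=44.3787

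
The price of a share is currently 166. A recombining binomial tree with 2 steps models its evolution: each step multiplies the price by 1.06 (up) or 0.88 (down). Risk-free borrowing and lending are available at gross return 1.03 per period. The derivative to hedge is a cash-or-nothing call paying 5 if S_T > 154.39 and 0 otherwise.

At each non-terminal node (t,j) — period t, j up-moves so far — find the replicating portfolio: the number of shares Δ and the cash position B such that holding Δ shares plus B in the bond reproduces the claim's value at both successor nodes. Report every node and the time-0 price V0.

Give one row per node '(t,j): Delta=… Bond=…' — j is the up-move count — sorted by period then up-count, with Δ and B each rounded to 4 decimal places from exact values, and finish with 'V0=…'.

(0,0): Delta=0.0271 Bond=0.0873
(1,0): Delta=0.1902 Bond=-23.7325
(1,1): Delta=0.0000 Bond=4.8544
V0=4.5821

No-arbitrage ⇒ martingale measure with p* = (R−d)/(u−d) = 0.8333.
Payoff layer (t=2): V(2,0)=0.0000, V(2,1)=5.0000, V(2,2)=5.0000
  t=1,j=0: stock 146.0800 → up 154.8448 (V=5.0000), down 128.5504 (V=0.0000). Price 4.0453; hedge Δ=0.1902, bond B=-23.7325.
  t=1,j=1: stock 175.9600 → up 186.5176 (V=5.0000), down 154.8448 (V=5.0000). Price 4.8544; hedge Δ=0.0000, bond B=4.8544.
  t=0,j=0: stock 166.0000 → up 175.9600 (V=4.8544), down 146.0800 (V=4.0453). Price 4.5821; hedge Δ=0.0271, bond B=0.0873.
Self-financing check: at every node Δ·S+B equals the discounted successor values.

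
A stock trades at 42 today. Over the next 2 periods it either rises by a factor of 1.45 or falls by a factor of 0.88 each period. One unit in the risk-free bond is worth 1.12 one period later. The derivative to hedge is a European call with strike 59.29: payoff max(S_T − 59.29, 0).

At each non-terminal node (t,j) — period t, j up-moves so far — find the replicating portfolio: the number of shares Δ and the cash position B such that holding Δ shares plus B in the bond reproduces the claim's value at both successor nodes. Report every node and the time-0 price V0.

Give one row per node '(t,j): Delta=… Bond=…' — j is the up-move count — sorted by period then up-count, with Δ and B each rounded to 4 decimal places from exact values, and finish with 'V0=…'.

(0,0): Delta=0.4556 Bond=-15.0359
(1,0): Delta=0.0000 Bond=0.0000
(1,1): Delta=0.8359 Bond=-39.9956
V0=4.1007

Under the risk-neutral measure, an up-move has probability p* = (R−d)/(u−d) = 0.4211 and values discount at R = 1.12.
At expiry t=2: V(2,0)=0.0000, V(2,1)=0.0000, V(2,2)=29.0150
Node (1,0) S=36.9600: V=(p*·0.0000+(1−p*)·0.0000)/1.12=0.0000; Δ=(0.0000−0.0000)/(53.5920−32.5248)=0.0000; B=V−Δ·S=0.0000
Node (1,1) S=60.9000: V=(p*·29.0150+(1−p*)·0.0000)/1.12=10.9079; Δ=(29.0150−0.0000)/(88.3050−53.5920)=0.8359; B=V−Δ·S=-39.9956
Node (0,0) S=42.0000: V=(p*·10.9079+(1−p*)·0.0000)/1.12=4.1007; Δ=(10.9079−0.0000)/(60.9000−36.9600)=0.4556; B=V−Δ·S=-15.0359
Check: Δ(0,0)·S0 + B(0,0) = 4.1007 = V0.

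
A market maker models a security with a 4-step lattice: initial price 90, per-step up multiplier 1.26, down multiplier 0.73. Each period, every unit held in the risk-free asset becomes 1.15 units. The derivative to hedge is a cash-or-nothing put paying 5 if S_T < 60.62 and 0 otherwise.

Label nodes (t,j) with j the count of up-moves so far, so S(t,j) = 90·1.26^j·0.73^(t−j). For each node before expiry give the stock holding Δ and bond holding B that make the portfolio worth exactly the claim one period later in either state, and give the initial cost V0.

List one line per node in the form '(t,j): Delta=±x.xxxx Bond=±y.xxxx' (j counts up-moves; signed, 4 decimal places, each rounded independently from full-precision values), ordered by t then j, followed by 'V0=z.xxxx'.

Since d<R<u, set p* = (R−d)/(u−d) = 0.7925; price each node as the discounted p*-expectation of its children.
Terminal payoffs: V(4,0)=5.0000, V(4,1)=5.0000, V(4,2)=0.0000, V(4,3)=0.0000, V(4,4)=0.0000
Node (3,0) S=35.0115: V=(p*·5.0000+(1−p*)·5.0000)/1.15=4.3478; Δ=(5.0000−5.0000)/(44.1145−25.5584)=0.0000; B=V−Δ·S=4.3478
Node (3,1) S=60.4309: V=(p*·0.0000+(1−p*)·5.0000)/1.15=0.9024; Δ=(0.0000−5.0000)/(76.1429−44.1145)=-0.1561; B=V−Δ·S=10.3363
Node (3,2) S=104.3053: V=(p*·0.0000+(1−p*)·0.0000)/1.15=0.0000; Δ=(0.0000−0.0000)/(131.4247−76.1429)=0.0000; B=V−Δ·S=0.0000
Node (3,3) S=180.0338: V=(p*·0.0000+(1−p*)·0.0000)/1.15=0.0000; Δ=(0.0000−0.0000)/(226.8426−131.4247)=0.0000; B=V−Δ·S=0.0000
Node (2,0) S=47.9610: V=(p*·0.9024+(1−p*)·4.3478)/1.15=1.4065; Δ=(0.9024−4.3478)/(60.4309−35.0115)=-0.1355; B=V−Δ·S=7.9073
Node (2,1) S=82.7820: V=(p*·0.0000+(1−p*)·0.9024)/1.15=0.1629; Δ=(0.0000−0.9024)/(104.3053−60.4309)=-0.0206; B=V−Δ·S=1.8655
Node (2,2) S=142.8840: V=(p*·0.0000+(1−p*)·0.0000)/1.15=0.0000; Δ=(0.0000−0.0000)/(180.0338−104.3053)=0.0000; B=V−Δ·S=0.0000
Node (1,0) S=65.7000: V=(p*·0.1629+(1−p*)·1.4065)/1.15=0.3661; Δ=(0.1629−1.4065)/(82.7820−47.9610)=-0.0357; B=V−Δ·S=2.7126
Node (1,1) S=113.4000: V=(p*·0.0000+(1−p*)·0.1629)/1.15=0.0294; Δ=(0.0000−0.1629)/(142.8840−82.7820)=-0.0027; B=V−Δ·S=0.3367
Node (0,0) S=90.0000: V=(p*·0.0294+(1−p*)·0.3661)/1.15=0.0863; Δ=(0.0294−0.3661)/(113.4000−65.7000)=-0.0071; B=V−Δ·S=0.7215
Each (Δ,B) replicates both successor values, so the strategy is self-financing and V0 is arbitrage-free.

(0,0): Delta=-0.0071 Bond=0.7215
(1,0): Delta=-0.0357 Bond=2.7126
(1,1): Delta=-0.0027 Bond=0.3367
(2,0): Delta=-0.1355 Bond=7.9073
(2,1): Delta=-0.0206 Bond=1.8655
(2,2): Delta=0.0000 Bond=0.0000
(3,0): Delta=0.0000 Bond=4.3478
(3,1): Delta=-0.1561 Bond=10.3363
(3,2): Delta=0.0000 Bond=0.0000
(3,3): Delta=0.0000 Bond=0.0000
V0=0.0863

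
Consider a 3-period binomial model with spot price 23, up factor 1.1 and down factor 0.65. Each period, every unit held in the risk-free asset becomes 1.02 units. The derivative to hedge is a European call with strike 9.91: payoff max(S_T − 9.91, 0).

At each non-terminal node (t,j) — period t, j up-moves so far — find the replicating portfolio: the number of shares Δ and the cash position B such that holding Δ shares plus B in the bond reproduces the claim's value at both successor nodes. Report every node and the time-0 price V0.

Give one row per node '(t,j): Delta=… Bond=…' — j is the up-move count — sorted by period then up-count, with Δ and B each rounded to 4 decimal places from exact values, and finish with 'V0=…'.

Risk-neutral probability p* = (R−d)/(u−d) = (1.02−0.65)/(1.1−0.65) = 0.8222.
At expiry t=3: V(3,0)=0.0000, V(3,1)=0.7793, V(3,2)=8.1795, V(3,3)=20.7030
  t=2,j=0: stock 9.7175 → up 10.6893 (V=0.7793), down 6.3164 (V=0.0000). Price 0.6282; hedge Δ=0.1782, bond B=-1.1035.
  t=2,j=1: stock 16.4450 → up 18.0895 (V=8.1795), down 10.6893 (V=0.7793). Price 6.7293; hedge Δ=1.0000, bond B=-9.7157.
  t=2,j=2: stock 27.8300 → up 30.6130 (V=20.7030), down 18.0895 (V=8.1795). Price 18.1143; hedge Δ=1.0000, bond B=-9.7157.
  t=1,j=0: stock 14.9500 → up 16.4450 (V=6.7293), down 9.7175 (V=0.6282). Price 5.5340; hedge Δ=0.9069, bond B=-8.0242.
  t=1,j=1: stock 25.3000 → up 27.8300 (V=18.1143), down 16.4450 (V=6.7293). Price 15.7748; hedge Δ=1.0000, bond B=-9.5252.
  t=0,j=0: stock 23.0000 → up 25.3000 (V=15.7748), down 14.9500 (V=5.5340). Price 13.6806; hedge Δ=0.9895, bond B=-9.0768.
Each (Δ,B) replicates both successor values, so the strategy is self-financing and V0 is arbitrage-free.

(0,0): Delta=0.9895 Bond=-9.0768
(1,0): Delta=0.9069 Bond=-8.0242
(1,1): Delta=1.0000 Bond=-9.5252
(2,0): Delta=0.1782 Bond=-1.1035
(2,1): Delta=1.0000 Bond=-9.7157
(2,2): Delta=1.0000 Bond=-9.7157
V0=13.6806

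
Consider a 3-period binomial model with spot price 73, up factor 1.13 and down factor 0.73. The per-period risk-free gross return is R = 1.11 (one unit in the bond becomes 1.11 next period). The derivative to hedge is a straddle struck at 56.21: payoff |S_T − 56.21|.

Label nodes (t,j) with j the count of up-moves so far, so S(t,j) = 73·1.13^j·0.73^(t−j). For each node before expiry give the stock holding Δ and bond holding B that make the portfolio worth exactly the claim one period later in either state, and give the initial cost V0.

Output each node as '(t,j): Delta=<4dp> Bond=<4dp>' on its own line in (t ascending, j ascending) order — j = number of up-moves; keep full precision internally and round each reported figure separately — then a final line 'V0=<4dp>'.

(0,0): Delta=0.9331 Bond=-36.0866
(1,0): Delta=-0.0495 Bond=12.3112
(1,1): Delta=0.9666 Bond=-42.8123
(2,0): Delta=-1.0000 Bond=50.6396
(2,1): Delta=-0.0172 Bond=11.7195
(2,2): Delta=1.0000 Bond=-50.6396
V0=32.0325

Since d<R<u, set p* = (R−d)/(u−d) = 0.9500; price each node as the discounted p*-expectation of its children.
Terminal payoffs: V(3,0)=27.8118, V(3,1)=12.2511, V(3,2)=11.8360, V(3,3)=49.1215
  t=2,j=0: stock 38.9017 → up 43.9589 (V=12.2511), down 28.3982 (V=27.8118). Price 11.7379; hedge Δ=-1.0000, bond B=50.6396.
  t=2,j=1: stock 60.2177 → up 68.0460 (V=11.8360), down 43.9589 (V=12.2511). Price 10.6818; hedge Δ=-0.0172, bond B=11.7195.
  t=2,j=2: stock 93.2137 → up 105.3315 (V=49.1215), down 68.0460 (V=11.8360). Price 42.5741; hedge Δ=1.0000, bond B=-50.6396.
  t=1,j=0: stock 53.2900 → up 60.2177 (V=10.6818), down 38.9017 (V=11.7379). Price 9.6708; hedge Δ=-0.0495, bond B=12.3112.
  t=1,j=1: stock 82.4900 → up 93.2137 (V=42.5741), down 60.2177 (V=10.6818). Price 36.9184; hedge Δ=0.9666, bond B=-42.8123.
  t=0,j=0: stock 73.0000 → up 82.4900 (V=36.9184), down 53.2900 (V=9.6708). Price 32.0325; hedge Δ=0.9331, bond B=-36.0866.
The time-0 hedge costs 32.0325, which is the no-arbitrage price.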